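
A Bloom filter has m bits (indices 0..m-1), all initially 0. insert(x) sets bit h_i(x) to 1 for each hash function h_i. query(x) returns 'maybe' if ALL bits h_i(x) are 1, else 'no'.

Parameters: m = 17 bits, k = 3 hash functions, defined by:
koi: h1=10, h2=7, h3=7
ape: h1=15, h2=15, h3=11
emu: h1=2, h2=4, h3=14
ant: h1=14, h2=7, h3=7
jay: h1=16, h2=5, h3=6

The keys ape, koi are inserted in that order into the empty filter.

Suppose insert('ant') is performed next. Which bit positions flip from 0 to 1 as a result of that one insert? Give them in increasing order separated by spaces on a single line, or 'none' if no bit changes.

Answer: 14

Derivation:
Start: bits=00000000000000000
After insert 'ape': sets bits 11 15 -> bits=00000000000100010
After insert 'koi': sets bits 7 10 -> bits=00000001001100010
insert 'ant' would touch bits 7 14; currently bit7=1, bit14=0
Bits that are 0 among those (would change 0->1): 14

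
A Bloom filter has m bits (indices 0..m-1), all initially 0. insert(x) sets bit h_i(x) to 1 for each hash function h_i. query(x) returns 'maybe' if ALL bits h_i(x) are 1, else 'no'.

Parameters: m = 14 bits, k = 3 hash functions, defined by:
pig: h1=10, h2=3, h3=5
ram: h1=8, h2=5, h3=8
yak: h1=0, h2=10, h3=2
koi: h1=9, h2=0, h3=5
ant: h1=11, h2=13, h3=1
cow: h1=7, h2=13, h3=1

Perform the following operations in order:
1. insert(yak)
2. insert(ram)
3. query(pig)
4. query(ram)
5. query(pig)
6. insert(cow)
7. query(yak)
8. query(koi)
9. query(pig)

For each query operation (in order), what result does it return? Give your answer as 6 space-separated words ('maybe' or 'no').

Answer: no maybe no maybe no no

Derivation:
Start: bits=00000000000000
Op 1: insert yak -> sets bits 0 2 10 -> bits=10100000001000
Op 2: insert ram -> sets bits 5 8 -> bits=10100100101000
Op 3: query pig -> checks bit3=0, bit5=1, bit10=1 (has a 0) -> no
Op 4: query ram -> checks bit5=1, bit8=1 (all 1) -> maybe
Op 5: query pig -> checks bit3=0, bit5=1, bit10=1 (has a 0) -> no
Op 6: insert cow -> sets bits 1 7 13 -> bits=11100101101001
Op 7: query yak -> checks bit0=1, bit2=1, bit10=1 (all 1) -> maybe
Op 8: query koi -> checks bit0=1, bit5=1, bit9=0 (has a 0) -> no
Op 9: query pig -> checks bit3=0, bit5=1, bit10=1 (has a 0) -> no
Query results in order: no maybe no maybe no no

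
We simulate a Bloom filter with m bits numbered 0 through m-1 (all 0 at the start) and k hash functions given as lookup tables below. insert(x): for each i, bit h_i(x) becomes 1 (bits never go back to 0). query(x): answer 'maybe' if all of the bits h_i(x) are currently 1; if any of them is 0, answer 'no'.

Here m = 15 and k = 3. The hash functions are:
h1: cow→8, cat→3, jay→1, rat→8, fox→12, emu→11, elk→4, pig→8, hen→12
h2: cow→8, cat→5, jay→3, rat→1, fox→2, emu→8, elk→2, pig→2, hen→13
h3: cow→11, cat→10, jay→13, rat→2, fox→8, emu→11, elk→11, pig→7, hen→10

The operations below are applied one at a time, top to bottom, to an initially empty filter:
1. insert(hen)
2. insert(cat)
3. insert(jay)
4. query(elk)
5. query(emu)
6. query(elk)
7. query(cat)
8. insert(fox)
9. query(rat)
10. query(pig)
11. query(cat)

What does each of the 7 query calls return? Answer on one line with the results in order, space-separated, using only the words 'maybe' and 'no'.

Start: bits=000000000000000
Op 1: insert hen -> sets bits 10 12 13 -> bits=000000000010110
Op 2: insert cat -> sets bits 3 5 10 -> bits=000101000010110
Op 3: insert jay -> sets bits 1 3 13 -> bits=010101000010110
Op 4: query elk -> checks bit2=0, bit4=0, bit11=0 (has a 0) -> no
Op 5: query emu -> checks bit8=0, bit11=0 (has a 0) -> no
Op 6: query elk -> checks bit2=0, bit4=0, bit11=0 (has a 0) -> no
Op 7: query cat -> checks bit3=1, bit5=1, bit10=1 (all 1) -> maybe
Op 8: insert fox -> sets bits 2 8 12 -> bits=011101001010110
Op 9: query rat -> checks bit1=1, bit2=1, bit8=1 (all 1) -> maybe
Op 10: query pig -> checks bit2=1, bit7=0, bit8=1 (has a 0) -> no
Op 11: query cat -> checks bit3=1, bit5=1, bit10=1 (all 1) -> maybe
Query results in order: no no no maybe maybe no maybe

Answer: no no no maybe maybe no maybe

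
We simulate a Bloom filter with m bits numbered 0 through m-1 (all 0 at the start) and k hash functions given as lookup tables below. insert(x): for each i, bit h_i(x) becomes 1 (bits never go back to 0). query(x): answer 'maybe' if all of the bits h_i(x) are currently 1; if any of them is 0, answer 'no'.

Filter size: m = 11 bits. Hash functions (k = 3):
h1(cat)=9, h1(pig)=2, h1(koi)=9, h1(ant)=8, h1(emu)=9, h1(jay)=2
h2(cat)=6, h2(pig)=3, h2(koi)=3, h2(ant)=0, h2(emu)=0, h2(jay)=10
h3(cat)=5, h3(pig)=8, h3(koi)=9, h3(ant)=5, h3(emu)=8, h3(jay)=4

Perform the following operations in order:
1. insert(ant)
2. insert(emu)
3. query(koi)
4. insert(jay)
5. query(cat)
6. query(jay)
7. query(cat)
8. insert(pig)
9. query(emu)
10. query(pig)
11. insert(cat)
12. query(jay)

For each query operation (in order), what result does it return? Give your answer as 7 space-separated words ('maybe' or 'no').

Start: bits=00000000000
Op 1: insert ant -> sets bits 0 5 8 -> bits=10000100100
Op 2: insert emu -> sets bits 0 8 9 -> bits=10000100110
Op 3: query koi -> checks bit3=0, bit9=1 (has a 0) -> no
Op 4: insert jay -> sets bits 2 4 10 -> bits=10101100111
Op 5: query cat -> checks bit5=1, bit6=0, bit9=1 (has a 0) -> no
Op 6: query jay -> checks bit2=1, bit4=1, bit10=1 (all 1) -> maybe
Op 7: query cat -> checks bit5=1, bit6=0, bit9=1 (has a 0) -> no
Op 8: insert pig -> sets bits 2 3 8 -> bits=10111100111
Op 9: query emu -> checks bit0=1, bit8=1, bit9=1 (all 1) -> maybe
Op 10: query pig -> checks bit2=1, bit3=1, bit8=1 (all 1) -> maybe
Op 11: insert cat -> sets bits 5 6 9 -> bits=10111110111
Op 12: query jay -> checks bit2=1, bit4=1, bit10=1 (all 1) -> maybe
Query results in order: no no maybe no maybe maybe maybe

Answer: no no maybe no maybe maybe maybe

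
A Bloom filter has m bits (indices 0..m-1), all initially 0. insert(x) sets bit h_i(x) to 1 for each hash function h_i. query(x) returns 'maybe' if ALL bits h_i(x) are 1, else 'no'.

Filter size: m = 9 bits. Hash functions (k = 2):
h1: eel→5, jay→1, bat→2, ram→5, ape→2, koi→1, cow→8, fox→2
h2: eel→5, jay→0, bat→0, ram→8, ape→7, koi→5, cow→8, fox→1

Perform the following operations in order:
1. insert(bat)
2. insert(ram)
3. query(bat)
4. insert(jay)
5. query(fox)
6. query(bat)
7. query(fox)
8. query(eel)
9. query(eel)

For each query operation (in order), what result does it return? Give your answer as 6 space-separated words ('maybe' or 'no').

Answer: maybe maybe maybe maybe maybe maybe

Derivation:
Start: bits=000000000
Op 1: insert bat -> sets bits 0 2 -> bits=101000000
Op 2: insert ram -> sets bits 5 8 -> bits=101001001
Op 3: query bat -> checks bit0=1, bit2=1 (all 1) -> maybe
Op 4: insert jay -> sets bits 0 1 -> bits=111001001
Op 5: query fox -> checks bit1=1, bit2=1 (all 1) -> maybe
Op 6: query bat -> checks bit0=1, bit2=1 (all 1) -> maybe
Op 7: query fox -> checks bit1=1, bit2=1 (all 1) -> maybe
Op 8: query eel -> checks bit5=1 (all 1) -> maybe
Op 9: query eel -> checks bit5=1 (all 1) -> maybe
Query results in order: maybe maybe maybe maybe maybe maybe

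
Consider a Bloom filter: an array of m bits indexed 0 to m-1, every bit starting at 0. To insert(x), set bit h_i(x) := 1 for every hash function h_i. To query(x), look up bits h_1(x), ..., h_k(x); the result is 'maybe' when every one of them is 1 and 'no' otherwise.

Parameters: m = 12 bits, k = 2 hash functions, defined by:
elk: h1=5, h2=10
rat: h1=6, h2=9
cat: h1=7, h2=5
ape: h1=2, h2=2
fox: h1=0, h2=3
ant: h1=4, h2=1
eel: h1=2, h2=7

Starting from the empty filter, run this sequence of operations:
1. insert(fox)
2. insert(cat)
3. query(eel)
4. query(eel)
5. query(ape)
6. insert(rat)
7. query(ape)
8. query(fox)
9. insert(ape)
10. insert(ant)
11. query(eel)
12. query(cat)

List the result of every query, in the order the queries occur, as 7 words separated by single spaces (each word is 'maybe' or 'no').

Answer: no no no no maybe maybe maybe

Derivation:
Start: bits=000000000000
Op 1: insert fox -> sets bits 0 3 -> bits=100100000000
Op 2: insert cat -> sets bits 5 7 -> bits=100101010000
Op 3: query eel -> checks bit2=0, bit7=1 (has a 0) -> no
Op 4: query eel -> checks bit2=0, bit7=1 (has a 0) -> no
Op 5: query ape -> checks bit2=0 (has a 0) -> no
Op 6: insert rat -> sets bits 6 9 -> bits=100101110100
Op 7: query ape -> checks bit2=0 (has a 0) -> no
Op 8: query fox -> checks bit0=1, bit3=1 (all 1) -> maybe
Op 9: insert ape -> sets bits 2 -> bits=101101110100
Op 10: insert ant -> sets bits 1 4 -> bits=111111110100
Op 11: query eel -> checks bit2=1, bit7=1 (all 1) -> maybe
Op 12: query cat -> checks bit5=1, bit7=1 (all 1) -> maybe
Query results in order: no no no no maybe maybe maybe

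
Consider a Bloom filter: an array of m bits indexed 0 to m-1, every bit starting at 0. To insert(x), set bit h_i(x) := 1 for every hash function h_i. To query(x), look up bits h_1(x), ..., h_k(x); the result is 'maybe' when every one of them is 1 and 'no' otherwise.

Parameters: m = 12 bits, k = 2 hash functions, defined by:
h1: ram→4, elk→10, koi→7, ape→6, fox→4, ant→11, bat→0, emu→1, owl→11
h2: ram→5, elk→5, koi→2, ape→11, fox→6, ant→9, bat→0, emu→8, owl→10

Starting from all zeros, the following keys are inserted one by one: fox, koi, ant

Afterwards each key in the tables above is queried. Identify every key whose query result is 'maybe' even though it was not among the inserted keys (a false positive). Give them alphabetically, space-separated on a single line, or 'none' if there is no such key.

Answer: ape

Derivation:
Start: bits=000000000000
After insert 'fox': sets bits 4 6 -> bits=000010100000
After insert 'koi': sets bits 2 7 -> bits=001010110000
After insert 'ant': sets bits 9 11 -> bits=001010110101
Not inserted: ape bat elk emu owl ram — query each against bits=001010110101:
query ape: checks bit6=1, bit11=1 (all 1) -> maybe => FALSE POSITIVE
query bat: checks bit0=0 (has a 0) -> no => not a false positive
query elk: checks bit5=0, bit10=0 (has a 0) -> no => not a false positive
query emu: checks bit1=0, bit8=0 (has a 0) -> no => not a false positive
query owl: checks bit10=0, bit11=1 (has a 0) -> no => not a false positive
query ram: checks bit4=1, bit5=0 (has a 0) -> no => not a false positive
False positives (alphabetical): ape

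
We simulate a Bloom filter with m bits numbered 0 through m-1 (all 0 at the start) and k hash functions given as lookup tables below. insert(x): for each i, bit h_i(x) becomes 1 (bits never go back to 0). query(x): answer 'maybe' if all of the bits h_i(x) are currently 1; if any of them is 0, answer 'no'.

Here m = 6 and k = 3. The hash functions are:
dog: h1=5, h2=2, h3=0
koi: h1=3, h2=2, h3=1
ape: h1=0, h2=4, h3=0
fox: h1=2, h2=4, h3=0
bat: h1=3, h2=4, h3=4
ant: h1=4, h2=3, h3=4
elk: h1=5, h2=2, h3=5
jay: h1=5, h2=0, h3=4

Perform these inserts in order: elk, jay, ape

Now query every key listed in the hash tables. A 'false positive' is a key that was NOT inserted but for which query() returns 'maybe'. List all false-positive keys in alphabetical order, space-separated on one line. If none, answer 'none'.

Start: bits=000000
After insert 'elk': sets bits 2 5 -> bits=001001
After insert 'jay': sets bits 0 4 5 -> bits=101011
After insert 'ape': sets bits 0 4 -> bits=101011
Not inserted: ant bat dog fox koi — query each against bits=101011:
query ant: checks bit3=0, bit4=1 (has a 0) -> no => not a false positive
query bat: checks bit3=0, bit4=1 (has a 0) -> no => not a false positive
query dog: checks bit0=1, bit2=1, bit5=1 (all 1) -> maybe => FALSE POSITIVE
query fox: checks bit0=1, bit2=1, bit4=1 (all 1) -> maybe => FALSE POSITIVE
query koi: checks bit1=0, bit2=1, bit3=0 (has a 0) -> no => not a false positive
False positives (alphabetical): dog fox

Answer: dog fox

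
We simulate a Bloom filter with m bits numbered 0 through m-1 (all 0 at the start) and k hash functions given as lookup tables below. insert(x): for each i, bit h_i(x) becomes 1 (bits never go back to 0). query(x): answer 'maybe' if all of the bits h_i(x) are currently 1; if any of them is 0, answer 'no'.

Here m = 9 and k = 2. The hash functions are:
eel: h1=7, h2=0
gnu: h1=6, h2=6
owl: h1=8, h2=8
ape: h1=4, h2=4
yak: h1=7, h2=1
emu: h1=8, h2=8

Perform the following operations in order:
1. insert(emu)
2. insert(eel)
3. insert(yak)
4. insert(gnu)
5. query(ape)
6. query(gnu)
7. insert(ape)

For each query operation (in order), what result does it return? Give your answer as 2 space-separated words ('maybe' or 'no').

Start: bits=000000000
Op 1: insert emu -> sets bits 8 -> bits=000000001
Op 2: insert eel -> sets bits 0 7 -> bits=100000011
Op 3: insert yak -> sets bits 1 7 -> bits=110000011
Op 4: insert gnu -> sets bits 6 -> bits=110000111
Op 5: query ape -> checks bit4=0 (has a 0) -> no
Op 6: query gnu -> checks bit6=1 (all 1) -> maybe
Op 7: insert ape -> sets bits 4 -> bits=110010111
Query results in order: no maybe

Answer: no maybe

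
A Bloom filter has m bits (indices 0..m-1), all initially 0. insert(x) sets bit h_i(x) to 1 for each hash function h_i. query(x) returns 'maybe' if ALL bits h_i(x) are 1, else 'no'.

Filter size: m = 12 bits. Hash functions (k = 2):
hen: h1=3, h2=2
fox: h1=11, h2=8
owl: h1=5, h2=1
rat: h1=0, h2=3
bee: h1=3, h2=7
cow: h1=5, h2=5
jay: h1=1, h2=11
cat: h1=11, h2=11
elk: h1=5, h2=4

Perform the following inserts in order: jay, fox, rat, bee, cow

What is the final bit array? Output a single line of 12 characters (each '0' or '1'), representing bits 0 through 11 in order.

Answer: 110101011001

Derivation:
Start: bits=000000000000
After insert 'jay': sets bits 1 11 -> bits=010000000001
After insert 'fox': sets bits 8 11 -> bits=010000001001
After insert 'rat': sets bits 0 3 -> bits=110100001001
After insert 'bee': sets bits 3 7 -> bits=110100011001
After insert 'cow': sets bits 5 -> bits=110101011001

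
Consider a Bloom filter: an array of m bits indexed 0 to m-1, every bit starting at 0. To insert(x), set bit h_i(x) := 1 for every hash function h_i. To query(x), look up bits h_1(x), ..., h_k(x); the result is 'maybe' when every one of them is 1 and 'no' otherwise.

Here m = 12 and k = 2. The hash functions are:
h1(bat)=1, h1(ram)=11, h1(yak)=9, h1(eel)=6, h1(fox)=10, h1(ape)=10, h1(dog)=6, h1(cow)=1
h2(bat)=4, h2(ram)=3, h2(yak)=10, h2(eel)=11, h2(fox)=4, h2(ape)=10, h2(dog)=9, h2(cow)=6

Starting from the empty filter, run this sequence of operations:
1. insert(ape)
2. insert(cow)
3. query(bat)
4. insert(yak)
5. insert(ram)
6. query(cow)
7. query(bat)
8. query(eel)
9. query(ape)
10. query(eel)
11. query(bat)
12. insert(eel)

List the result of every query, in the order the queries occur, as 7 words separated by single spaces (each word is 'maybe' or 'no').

Answer: no maybe no maybe maybe maybe no

Derivation:
Start: bits=000000000000
Op 1: insert ape -> sets bits 10 -> bits=000000000010
Op 2: insert cow -> sets bits 1 6 -> bits=010000100010
Op 3: query bat -> checks bit1=1, bit4=0 (has a 0) -> no
Op 4: insert yak -> sets bits 9 10 -> bits=010000100110
Op 5: insert ram -> sets bits 3 11 -> bits=010100100111
Op 6: query cow -> checks bit1=1, bit6=1 (all 1) -> maybe
Op 7: query bat -> checks bit1=1, bit4=0 (has a 0) -> no
Op 8: query eel -> checks bit6=1, bit11=1 (all 1) -> maybe
Op 9: query ape -> checks bit10=1 (all 1) -> maybe
Op 10: query eel -> checks bit6=1, bit11=1 (all 1) -> maybe
Op 11: query bat -> checks bit1=1, bit4=0 (has a 0) -> no
Op 12: insert eel -> sets bits 6 11 -> bits=010100100111
Query results in order: no maybe no maybe maybe maybe no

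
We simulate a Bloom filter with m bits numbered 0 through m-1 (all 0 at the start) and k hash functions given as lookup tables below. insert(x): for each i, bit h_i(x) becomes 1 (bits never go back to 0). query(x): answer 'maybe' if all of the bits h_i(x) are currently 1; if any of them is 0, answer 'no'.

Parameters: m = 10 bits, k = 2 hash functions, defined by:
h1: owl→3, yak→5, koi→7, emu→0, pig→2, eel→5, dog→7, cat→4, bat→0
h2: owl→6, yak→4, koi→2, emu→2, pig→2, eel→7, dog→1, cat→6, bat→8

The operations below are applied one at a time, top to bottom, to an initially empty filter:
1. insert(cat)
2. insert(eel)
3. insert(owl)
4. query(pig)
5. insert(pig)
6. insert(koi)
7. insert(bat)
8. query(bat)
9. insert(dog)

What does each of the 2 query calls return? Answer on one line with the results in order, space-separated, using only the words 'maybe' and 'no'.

Answer: no maybe

Derivation:
Start: bits=0000000000
Op 1: insert cat -> sets bits 4 6 -> bits=0000101000
Op 2: insert eel -> sets bits 5 7 -> bits=0000111100
Op 3: insert owl -> sets bits 3 6 -> bits=0001111100
Op 4: query pig -> checks bit2=0 (has a 0) -> no
Op 5: insert pig -> sets bits 2 -> bits=0011111100
Op 6: insert koi -> sets bits 2 7 -> bits=0011111100
Op 7: insert bat -> sets bits 0 8 -> bits=1011111110
Op 8: query bat -> checks bit0=1, bit8=1 (all 1) -> maybe
Op 9: insert dog -> sets bits 1 7 -> bits=1111111110
Query results in order: no maybe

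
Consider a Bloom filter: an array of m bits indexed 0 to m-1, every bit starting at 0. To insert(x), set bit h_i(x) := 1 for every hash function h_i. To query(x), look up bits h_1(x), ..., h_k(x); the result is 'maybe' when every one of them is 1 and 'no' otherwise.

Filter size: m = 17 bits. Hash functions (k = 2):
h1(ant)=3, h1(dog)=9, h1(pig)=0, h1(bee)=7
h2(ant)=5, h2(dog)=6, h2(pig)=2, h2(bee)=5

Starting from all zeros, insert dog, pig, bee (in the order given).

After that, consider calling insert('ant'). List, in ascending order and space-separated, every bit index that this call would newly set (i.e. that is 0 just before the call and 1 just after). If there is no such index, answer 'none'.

Answer: 3

Derivation:
Start: bits=00000000000000000
After insert 'dog': sets bits 6 9 -> bits=00000010010000000
After insert 'pig': sets bits 0 2 -> bits=10100010010000000
After insert 'bee': sets bits 5 7 -> bits=10100111010000000
insert 'ant' would touch bits 3 5; currently bit3=0, bit5=1
Bits that are 0 among those (would change 0->1): 3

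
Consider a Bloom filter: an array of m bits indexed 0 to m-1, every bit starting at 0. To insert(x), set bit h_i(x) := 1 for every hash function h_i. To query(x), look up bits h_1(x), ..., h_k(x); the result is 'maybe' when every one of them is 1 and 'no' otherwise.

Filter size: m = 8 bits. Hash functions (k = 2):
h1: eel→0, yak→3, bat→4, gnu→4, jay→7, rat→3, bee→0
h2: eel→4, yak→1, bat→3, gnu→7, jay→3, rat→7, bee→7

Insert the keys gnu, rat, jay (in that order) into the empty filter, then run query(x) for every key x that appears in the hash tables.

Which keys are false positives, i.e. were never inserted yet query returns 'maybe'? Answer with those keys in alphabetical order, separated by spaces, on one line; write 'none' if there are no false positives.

Start: bits=00000000
After insert 'gnu': sets bits 4 7 -> bits=00001001
After insert 'rat': sets bits 3 7 -> bits=00011001
After insert 'jay': sets bits 3 7 -> bits=00011001
Not inserted: bat bee eel yak — query each against bits=00011001:
query bat: checks bit3=1, bit4=1 (all 1) -> maybe => FALSE POSITIVE
query bee: checks bit0=0, bit7=1 (has a 0) -> no => not a false positive
query eel: checks bit0=0, bit4=1 (has a 0) -> no => not a false positive
query yak: checks bit1=0, bit3=1 (has a 0) -> no => not a false positive
False positives (alphabetical): bat

Answer: bat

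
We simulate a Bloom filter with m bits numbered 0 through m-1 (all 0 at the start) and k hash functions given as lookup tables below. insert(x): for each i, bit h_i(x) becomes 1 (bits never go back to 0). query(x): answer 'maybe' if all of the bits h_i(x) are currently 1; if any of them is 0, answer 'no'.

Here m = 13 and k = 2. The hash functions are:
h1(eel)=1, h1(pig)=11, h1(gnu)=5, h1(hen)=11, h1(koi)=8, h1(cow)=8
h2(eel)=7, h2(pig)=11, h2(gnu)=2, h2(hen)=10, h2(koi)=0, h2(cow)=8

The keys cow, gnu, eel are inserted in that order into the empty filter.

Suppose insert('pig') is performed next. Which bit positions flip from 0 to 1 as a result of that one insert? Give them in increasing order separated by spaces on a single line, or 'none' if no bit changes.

Answer: 11

Derivation:
Start: bits=0000000000000
After insert 'cow': sets bits 8 -> bits=0000000010000
After insert 'gnu': sets bits 2 5 -> bits=0010010010000
After insert 'eel': sets bits 1 7 -> bits=0110010110000
insert 'pig' would touch bits 11; currently bit11=0
Bits that are 0 among those (would change 0->1): 11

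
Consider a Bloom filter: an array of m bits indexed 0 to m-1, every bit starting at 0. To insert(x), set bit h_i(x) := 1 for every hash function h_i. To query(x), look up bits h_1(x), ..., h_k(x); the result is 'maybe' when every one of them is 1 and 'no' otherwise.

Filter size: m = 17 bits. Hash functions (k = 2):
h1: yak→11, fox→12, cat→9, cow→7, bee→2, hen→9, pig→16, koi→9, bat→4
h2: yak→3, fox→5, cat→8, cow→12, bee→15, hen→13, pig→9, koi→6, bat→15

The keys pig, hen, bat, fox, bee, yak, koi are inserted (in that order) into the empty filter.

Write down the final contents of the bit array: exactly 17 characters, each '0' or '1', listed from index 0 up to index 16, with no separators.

Answer: 00111110010111011

Derivation:
Start: bits=00000000000000000
After insert 'pig': sets bits 9 16 -> bits=00000000010000001
After insert 'hen': sets bits 9 13 -> bits=00000000010001001
After insert 'bat': sets bits 4 15 -> bits=00001000010001011
After insert 'fox': sets bits 5 12 -> bits=00001100010011011
After insert 'bee': sets bits 2 15 -> bits=00101100010011011
After insert 'yak': sets bits 3 11 -> bits=00111100010111011
After insert 'koi': sets bits 6 9 -> bits=00111110010111011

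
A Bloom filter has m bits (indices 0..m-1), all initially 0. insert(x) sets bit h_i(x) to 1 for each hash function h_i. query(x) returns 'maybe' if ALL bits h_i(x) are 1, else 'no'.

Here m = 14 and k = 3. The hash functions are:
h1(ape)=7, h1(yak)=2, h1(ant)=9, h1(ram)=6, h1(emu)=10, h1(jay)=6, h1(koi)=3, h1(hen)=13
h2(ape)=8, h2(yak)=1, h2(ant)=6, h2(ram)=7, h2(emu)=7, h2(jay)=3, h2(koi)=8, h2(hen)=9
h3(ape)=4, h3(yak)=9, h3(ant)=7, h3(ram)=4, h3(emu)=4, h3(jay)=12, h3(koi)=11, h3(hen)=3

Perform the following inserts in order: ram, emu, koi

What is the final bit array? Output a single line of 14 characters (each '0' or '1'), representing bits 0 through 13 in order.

Start: bits=00000000000000
After insert 'ram': sets bits 4 6 7 -> bits=00001011000000
After insert 'emu': sets bits 4 7 10 -> bits=00001011001000
After insert 'koi': sets bits 3 8 11 -> bits=00011011101100

Answer: 00011011101100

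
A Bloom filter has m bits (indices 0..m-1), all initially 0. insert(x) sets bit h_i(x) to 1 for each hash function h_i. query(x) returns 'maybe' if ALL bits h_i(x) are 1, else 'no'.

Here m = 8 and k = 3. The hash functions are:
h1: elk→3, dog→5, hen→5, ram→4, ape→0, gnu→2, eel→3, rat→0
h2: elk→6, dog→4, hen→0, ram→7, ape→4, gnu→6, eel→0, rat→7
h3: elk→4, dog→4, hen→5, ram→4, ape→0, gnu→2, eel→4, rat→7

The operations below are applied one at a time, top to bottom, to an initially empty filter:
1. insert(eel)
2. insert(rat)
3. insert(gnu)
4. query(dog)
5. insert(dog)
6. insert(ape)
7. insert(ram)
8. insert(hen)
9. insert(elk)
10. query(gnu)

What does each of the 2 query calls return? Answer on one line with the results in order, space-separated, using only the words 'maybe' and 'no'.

Answer: no maybe

Derivation:
Start: bits=00000000
Op 1: insert eel -> sets bits 0 3 4 -> bits=10011000
Op 2: insert rat -> sets bits 0 7 -> bits=10011001
Op 3: insert gnu -> sets bits 2 6 -> bits=10111011
Op 4: query dog -> checks bit4=1, bit5=0 (has a 0) -> no
Op 5: insert dog -> sets bits 4 5 -> bits=10111111
Op 6: insert ape -> sets bits 0 4 -> bits=10111111
Op 7: insert ram -> sets bits 4 7 -> bits=10111111
Op 8: insert hen -> sets bits 0 5 -> bits=10111111
Op 9: insert elk -> sets bits 3 4 6 -> bits=10111111
Op 10: query gnu -> checks bit2=1, bit6=1 (all 1) -> maybe
Query results in order: no maybe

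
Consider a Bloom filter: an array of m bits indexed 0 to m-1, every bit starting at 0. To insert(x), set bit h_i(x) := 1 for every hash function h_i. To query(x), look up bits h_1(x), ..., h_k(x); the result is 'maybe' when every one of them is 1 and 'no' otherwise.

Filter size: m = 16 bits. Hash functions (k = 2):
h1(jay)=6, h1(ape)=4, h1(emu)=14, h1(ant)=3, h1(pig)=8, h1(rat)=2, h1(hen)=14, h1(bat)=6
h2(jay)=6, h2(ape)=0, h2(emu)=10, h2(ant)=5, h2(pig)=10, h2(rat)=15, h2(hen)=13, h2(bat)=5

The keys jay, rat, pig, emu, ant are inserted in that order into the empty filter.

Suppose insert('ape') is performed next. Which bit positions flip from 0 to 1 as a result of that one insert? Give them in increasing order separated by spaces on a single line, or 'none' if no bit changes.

Answer: 0 4

Derivation:
Start: bits=0000000000000000
After insert 'jay': sets bits 6 -> bits=0000001000000000
After insert 'rat': sets bits 2 15 -> bits=0010001000000001
After insert 'pig': sets bits 8 10 -> bits=0010001010100001
After insert 'emu': sets bits 10 14 -> bits=0010001010100011
After insert 'ant': sets bits 3 5 -> bits=0011011010100011
insert 'ape' would touch bits 0 4; currently bit0=0, bit4=0
Bits that are 0 among those (would change 0->1): 0 4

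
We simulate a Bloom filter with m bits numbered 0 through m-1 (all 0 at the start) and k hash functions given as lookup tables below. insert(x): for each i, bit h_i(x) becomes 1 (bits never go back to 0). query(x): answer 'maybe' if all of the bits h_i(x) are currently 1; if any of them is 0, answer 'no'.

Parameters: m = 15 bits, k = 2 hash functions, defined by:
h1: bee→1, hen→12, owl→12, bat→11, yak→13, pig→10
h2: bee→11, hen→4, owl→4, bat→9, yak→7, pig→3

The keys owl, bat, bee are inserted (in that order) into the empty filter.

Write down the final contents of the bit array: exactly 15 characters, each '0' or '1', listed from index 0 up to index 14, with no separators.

Answer: 010010000101100

Derivation:
Start: bits=000000000000000
After insert 'owl': sets bits 4 12 -> bits=000010000000100
After insert 'bat': sets bits 9 11 -> bits=000010000101100
After insert 'bee': sets bits 1 11 -> bits=010010000101100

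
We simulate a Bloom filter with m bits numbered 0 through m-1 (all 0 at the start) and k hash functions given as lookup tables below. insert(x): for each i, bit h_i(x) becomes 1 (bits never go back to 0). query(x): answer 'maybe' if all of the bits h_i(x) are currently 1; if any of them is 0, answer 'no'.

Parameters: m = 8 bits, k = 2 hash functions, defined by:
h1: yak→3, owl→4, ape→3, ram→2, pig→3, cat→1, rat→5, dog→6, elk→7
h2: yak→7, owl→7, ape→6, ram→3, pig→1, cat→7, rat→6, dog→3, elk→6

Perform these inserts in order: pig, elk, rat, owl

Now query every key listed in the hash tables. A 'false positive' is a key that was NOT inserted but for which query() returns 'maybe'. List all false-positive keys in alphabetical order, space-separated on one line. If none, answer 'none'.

Answer: ape cat dog yak

Derivation:
Start: bits=00000000
After insert 'pig': sets bits 1 3 -> bits=01010000
After insert 'elk': sets bits 6 7 -> bits=01010011
After insert 'rat': sets bits 5 6 -> bits=01010111
After insert 'owl': sets bits 4 7 -> bits=01011111
Not inserted: ape cat dog ram yak — query each against bits=01011111:
query ape: checks bit3=1, bit6=1 (all 1) -> maybe => FALSE POSITIVE
query cat: checks bit1=1, bit7=1 (all 1) -> maybe => FALSE POSITIVE
query dog: checks bit3=1, bit6=1 (all 1) -> maybe => FALSE POSITIVE
query ram: checks bit2=0, bit3=1 (has a 0) -> no => not a false positive
query yak: checks bit3=1, bit7=1 (all 1) -> maybe => FALSE POSITIVE
False positives (alphabetical): ape cat dog yak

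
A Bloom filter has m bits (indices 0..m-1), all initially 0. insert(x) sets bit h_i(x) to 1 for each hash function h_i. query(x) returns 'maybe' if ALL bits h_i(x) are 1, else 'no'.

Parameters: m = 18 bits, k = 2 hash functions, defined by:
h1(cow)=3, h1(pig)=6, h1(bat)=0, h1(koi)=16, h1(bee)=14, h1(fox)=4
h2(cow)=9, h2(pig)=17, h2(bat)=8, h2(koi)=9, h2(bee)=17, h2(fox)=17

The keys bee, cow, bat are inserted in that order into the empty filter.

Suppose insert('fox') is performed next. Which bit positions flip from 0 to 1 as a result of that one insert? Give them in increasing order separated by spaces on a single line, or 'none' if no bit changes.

Answer: 4

Derivation:
Start: bits=000000000000000000
After insert 'bee': sets bits 14 17 -> bits=000000000000001001
After insert 'cow': sets bits 3 9 -> bits=000100000100001001
After insert 'bat': sets bits 0 8 -> bits=100100001100001001
insert 'fox' would touch bits 4 17; currently bit4=0, bit17=1
Bits that are 0 among those (would change 0->1): 4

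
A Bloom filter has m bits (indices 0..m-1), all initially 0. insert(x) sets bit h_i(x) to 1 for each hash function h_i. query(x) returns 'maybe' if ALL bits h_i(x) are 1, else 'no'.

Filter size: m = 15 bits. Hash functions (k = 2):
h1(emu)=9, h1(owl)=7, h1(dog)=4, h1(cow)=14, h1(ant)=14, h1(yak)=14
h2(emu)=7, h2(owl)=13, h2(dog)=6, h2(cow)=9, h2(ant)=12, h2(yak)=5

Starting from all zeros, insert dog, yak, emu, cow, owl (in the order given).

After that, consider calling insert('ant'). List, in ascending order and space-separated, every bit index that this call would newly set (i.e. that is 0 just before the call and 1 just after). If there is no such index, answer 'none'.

Answer: 12

Derivation:
Start: bits=000000000000000
After insert 'dog': sets bits 4 6 -> bits=000010100000000
After insert 'yak': sets bits 5 14 -> bits=000011100000001
After insert 'emu': sets bits 7 9 -> bits=000011110100001
After insert 'cow': sets bits 9 14 -> bits=000011110100001
After insert 'owl': sets bits 7 13 -> bits=000011110100011
insert 'ant' would touch bits 12 14; currently bit12=0, bit14=1
Bits that are 0 among those (would change 0->1): 12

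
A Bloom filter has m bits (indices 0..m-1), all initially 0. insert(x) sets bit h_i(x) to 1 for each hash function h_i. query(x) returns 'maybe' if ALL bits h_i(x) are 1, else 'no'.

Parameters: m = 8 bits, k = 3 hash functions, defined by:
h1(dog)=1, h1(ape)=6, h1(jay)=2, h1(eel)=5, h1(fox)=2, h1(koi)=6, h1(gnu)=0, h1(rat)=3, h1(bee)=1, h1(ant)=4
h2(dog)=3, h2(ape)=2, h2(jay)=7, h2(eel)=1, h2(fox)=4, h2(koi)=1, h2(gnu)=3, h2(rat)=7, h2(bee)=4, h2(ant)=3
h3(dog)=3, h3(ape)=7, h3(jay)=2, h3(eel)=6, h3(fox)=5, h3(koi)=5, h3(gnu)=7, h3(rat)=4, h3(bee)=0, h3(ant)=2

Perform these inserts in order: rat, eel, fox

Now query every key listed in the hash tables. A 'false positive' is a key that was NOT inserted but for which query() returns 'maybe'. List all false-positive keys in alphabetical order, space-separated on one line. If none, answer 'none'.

Start: bits=00000000
After insert 'rat': sets bits 3 4 7 -> bits=00011001
After insert 'eel': sets bits 1 5 6 -> bits=01011111
After insert 'fox': sets bits 2 4 5 -> bits=01111111
Not inserted: ant ape bee dog gnu jay koi — query each against bits=01111111:
query ant: checks bit2=1, bit3=1, bit4=1 (all 1) -> maybe => FALSE POSITIVE
query ape: checks bit2=1, bit6=1, bit7=1 (all 1) -> maybe => FALSE POSITIVE
query bee: checks bit0=0, bit1=1, bit4=1 (has a 0) -> no => not a false positive
query dog: checks bit1=1, bit3=1 (all 1) -> maybe => FALSE POSITIVE
query gnu: checks bit0=0, bit3=1, bit7=1 (has a 0) -> no => not a false positive
query jay: checks bit2=1, bit7=1 (all 1) -> maybe => FALSE POSITIVE
query koi: checks bit1=1, bit5=1, bit6=1 (all 1) -> maybe => FALSE POSITIVE
False positives (alphabetical): ant ape dog jay koi

Answer: ant ape dog jay koi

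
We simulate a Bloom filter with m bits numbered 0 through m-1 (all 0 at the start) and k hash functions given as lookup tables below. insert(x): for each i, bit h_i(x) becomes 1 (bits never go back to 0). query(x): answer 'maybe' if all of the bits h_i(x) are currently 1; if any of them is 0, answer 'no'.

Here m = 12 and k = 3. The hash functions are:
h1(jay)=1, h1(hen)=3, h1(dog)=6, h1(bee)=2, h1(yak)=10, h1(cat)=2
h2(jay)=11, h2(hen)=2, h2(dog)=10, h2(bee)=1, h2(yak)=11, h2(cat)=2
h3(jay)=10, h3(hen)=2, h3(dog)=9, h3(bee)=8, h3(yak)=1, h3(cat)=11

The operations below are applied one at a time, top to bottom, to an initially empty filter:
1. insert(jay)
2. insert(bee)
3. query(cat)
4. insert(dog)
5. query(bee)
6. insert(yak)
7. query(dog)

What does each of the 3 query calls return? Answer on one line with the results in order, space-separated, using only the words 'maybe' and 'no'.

Answer: maybe maybe maybe

Derivation:
Start: bits=000000000000
Op 1: insert jay -> sets bits 1 10 11 -> bits=010000000011
Op 2: insert bee -> sets bits 1 2 8 -> bits=011000001011
Op 3: query cat -> checks bit2=1, bit11=1 (all 1) -> maybe
Op 4: insert dog -> sets bits 6 9 10 -> bits=011000101111
Op 5: query bee -> checks bit1=1, bit2=1, bit8=1 (all 1) -> maybe
Op 6: insert yak -> sets bits 1 10 11 -> bits=011000101111
Op 7: query dog -> checks bit6=1, bit9=1, bit10=1 (all 1) -> maybe
Query results in order: maybe maybe maybe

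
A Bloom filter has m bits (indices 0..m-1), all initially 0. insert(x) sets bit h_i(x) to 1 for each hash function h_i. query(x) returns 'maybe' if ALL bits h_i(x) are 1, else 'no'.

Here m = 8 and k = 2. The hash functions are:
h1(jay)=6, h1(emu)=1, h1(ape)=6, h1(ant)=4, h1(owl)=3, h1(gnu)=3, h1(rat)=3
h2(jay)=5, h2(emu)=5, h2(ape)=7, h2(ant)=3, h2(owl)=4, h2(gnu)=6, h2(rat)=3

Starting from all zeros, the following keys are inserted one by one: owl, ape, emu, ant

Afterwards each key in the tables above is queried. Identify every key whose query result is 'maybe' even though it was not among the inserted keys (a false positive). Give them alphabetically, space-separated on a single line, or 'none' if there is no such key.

Start: bits=00000000
After insert 'owl': sets bits 3 4 -> bits=00011000
After insert 'ape': sets bits 6 7 -> bits=00011011
After insert 'emu': sets bits 1 5 -> bits=01011111
After insert 'ant': sets bits 3 4 -> bits=01011111
Not inserted: gnu jay rat — query each against bits=01011111:
query gnu: checks bit3=1, bit6=1 (all 1) -> maybe => FALSE POSITIVE
query jay: checks bit5=1, bit6=1 (all 1) -> maybe => FALSE POSITIVE
query rat: checks bit3=1 (all 1) -> maybe => FALSE POSITIVE
False positives (alphabetical): gnu jay rat

Answer: gnu jay rat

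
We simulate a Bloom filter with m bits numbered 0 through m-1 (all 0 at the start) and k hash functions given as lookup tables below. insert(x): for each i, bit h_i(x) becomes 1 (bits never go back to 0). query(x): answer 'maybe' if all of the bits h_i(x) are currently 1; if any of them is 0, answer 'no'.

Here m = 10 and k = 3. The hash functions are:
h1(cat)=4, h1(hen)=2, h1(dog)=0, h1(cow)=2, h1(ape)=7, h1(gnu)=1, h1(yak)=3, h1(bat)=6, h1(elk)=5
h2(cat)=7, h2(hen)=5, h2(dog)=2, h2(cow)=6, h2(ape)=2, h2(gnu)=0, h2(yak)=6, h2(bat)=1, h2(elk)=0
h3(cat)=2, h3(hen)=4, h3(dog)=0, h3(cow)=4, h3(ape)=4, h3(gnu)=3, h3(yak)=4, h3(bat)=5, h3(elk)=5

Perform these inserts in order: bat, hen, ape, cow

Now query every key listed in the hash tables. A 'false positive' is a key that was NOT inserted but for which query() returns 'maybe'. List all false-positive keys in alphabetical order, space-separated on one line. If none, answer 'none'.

Start: bits=0000000000
After insert 'bat': sets bits 1 5 6 -> bits=0100011000
After insert 'hen': sets bits 2 4 5 -> bits=0110111000
After insert 'ape': sets bits 2 4 7 -> bits=0110111100
After insert 'cow': sets bits 2 4 6 -> bits=0110111100
Not inserted: cat dog elk gnu yak — query each against bits=0110111100:
query cat: checks bit2=1, bit4=1, bit7=1 (all 1) -> maybe => FALSE POSITIVE
query dog: checks bit0=0, bit2=1 (has a 0) -> no => not a false positive
query elk: checks bit0=0, bit5=1 (has a 0) -> no => not a false positive
query gnu: checks bit0=0, bit1=1, bit3=0 (has a 0) -> no => not a false positive
query yak: checks bit3=0, bit4=1, bit6=1 (has a 0) -> no => not a false positive
False positives (alphabetical): cat

Answer: cat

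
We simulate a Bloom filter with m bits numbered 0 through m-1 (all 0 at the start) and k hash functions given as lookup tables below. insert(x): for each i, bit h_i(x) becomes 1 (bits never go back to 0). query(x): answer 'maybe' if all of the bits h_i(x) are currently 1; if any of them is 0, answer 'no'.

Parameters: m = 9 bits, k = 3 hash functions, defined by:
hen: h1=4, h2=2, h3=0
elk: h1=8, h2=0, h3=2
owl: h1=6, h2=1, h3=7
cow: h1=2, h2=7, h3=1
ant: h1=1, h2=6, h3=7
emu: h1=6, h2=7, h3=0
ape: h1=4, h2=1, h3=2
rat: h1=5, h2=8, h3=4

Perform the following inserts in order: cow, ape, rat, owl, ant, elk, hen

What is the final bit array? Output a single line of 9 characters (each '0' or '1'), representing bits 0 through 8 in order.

Answer: 111011111

Derivation:
Start: bits=000000000
After insert 'cow': sets bits 1 2 7 -> bits=011000010
After insert 'ape': sets bits 1 2 4 -> bits=011010010
After insert 'rat': sets bits 4 5 8 -> bits=011011011
After insert 'owl': sets bits 1 6 7 -> bits=011011111
After insert 'ant': sets bits 1 6 7 -> bits=011011111
After insert 'elk': sets bits 0 2 8 -> bits=111011111
After insert 'hen': sets bits 0 2 4 -> bits=111011111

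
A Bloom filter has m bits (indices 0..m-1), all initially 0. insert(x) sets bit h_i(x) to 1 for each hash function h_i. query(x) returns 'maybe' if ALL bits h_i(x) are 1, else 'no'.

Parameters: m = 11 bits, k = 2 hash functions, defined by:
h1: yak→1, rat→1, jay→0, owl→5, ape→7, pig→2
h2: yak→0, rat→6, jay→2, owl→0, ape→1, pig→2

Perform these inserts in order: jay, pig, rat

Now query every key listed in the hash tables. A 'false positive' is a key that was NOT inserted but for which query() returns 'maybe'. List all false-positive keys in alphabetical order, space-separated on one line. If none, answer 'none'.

Answer: yak

Derivation:
Start: bits=00000000000
After insert 'jay': sets bits 0 2 -> bits=10100000000
After insert 'pig': sets bits 2 -> bits=10100000000
After insert 'rat': sets bits 1 6 -> bits=11100010000
Not inserted: ape owl yak — query each against bits=11100010000:
query ape: checks bit1=1, bit7=0 (has a 0) -> no => not a false positive
query owl: checks bit0=1, bit5=0 (has a 0) -> no => not a false positive
query yak: checks bit0=1, bit1=1 (all 1) -> maybe => FALSE POSITIVE
False positives (alphabetical): yak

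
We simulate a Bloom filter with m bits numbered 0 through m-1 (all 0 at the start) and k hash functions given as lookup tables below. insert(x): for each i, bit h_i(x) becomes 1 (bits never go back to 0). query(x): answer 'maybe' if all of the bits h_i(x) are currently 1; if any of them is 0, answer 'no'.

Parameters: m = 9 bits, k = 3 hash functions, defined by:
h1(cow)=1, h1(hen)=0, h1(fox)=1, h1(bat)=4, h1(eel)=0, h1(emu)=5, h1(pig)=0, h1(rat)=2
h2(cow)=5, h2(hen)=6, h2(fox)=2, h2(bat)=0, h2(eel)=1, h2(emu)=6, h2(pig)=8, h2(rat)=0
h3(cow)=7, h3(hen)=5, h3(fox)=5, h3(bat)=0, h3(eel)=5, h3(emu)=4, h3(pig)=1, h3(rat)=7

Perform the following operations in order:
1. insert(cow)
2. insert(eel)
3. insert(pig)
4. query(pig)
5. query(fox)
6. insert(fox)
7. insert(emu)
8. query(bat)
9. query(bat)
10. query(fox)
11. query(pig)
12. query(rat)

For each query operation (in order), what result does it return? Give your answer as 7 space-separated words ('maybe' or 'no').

Answer: maybe no maybe maybe maybe maybe maybe

Derivation:
Start: bits=000000000
Op 1: insert cow -> sets bits 1 5 7 -> bits=010001010
Op 2: insert eel -> sets bits 0 1 5 -> bits=110001010
Op 3: insert pig -> sets bits 0 1 8 -> bits=110001011
Op 4: query pig -> checks bit0=1, bit1=1, bit8=1 (all 1) -> maybe
Op 5: query fox -> checks bit1=1, bit2=0, bit5=1 (has a 0) -> no
Op 6: insert fox -> sets bits 1 2 5 -> bits=111001011
Op 7: insert emu -> sets bits 4 5 6 -> bits=111011111
Op 8: query bat -> checks bit0=1, bit4=1 (all 1) -> maybe
Op 9: query bat -> checks bit0=1, bit4=1 (all 1) -> maybe
Op 10: query fox -> checks bit1=1, bit2=1, bit5=1 (all 1) -> maybe
Op 11: query pig -> checks bit0=1, bit1=1, bit8=1 (all 1) -> maybe
Op 12: query rat -> checks bit0=1, bit2=1, bit7=1 (all 1) -> maybe
Query results in order: maybe no maybe maybe maybe maybe maybe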